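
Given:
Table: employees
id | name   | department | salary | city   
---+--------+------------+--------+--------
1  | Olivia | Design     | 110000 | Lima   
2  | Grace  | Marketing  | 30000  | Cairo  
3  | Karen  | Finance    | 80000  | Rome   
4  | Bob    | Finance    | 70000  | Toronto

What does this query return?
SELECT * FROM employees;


SELECT * returns all 4 rows with all columns

4 rows:
1, Olivia, Design, 110000, Lima
2, Grace, Marketing, 30000, Cairo
3, Karen, Finance, 80000, Rome
4, Bob, Finance, 70000, Toronto


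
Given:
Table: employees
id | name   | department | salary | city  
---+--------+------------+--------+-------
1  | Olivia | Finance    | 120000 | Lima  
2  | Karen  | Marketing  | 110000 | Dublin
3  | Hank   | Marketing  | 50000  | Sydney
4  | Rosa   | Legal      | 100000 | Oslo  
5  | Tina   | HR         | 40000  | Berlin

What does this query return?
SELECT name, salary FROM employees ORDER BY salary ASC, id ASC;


Sorting by salary ASC, then id ASC for ties

5 rows:
Tina, 40000
Hank, 50000
Rosa, 100000
Karen, 110000
Olivia, 120000


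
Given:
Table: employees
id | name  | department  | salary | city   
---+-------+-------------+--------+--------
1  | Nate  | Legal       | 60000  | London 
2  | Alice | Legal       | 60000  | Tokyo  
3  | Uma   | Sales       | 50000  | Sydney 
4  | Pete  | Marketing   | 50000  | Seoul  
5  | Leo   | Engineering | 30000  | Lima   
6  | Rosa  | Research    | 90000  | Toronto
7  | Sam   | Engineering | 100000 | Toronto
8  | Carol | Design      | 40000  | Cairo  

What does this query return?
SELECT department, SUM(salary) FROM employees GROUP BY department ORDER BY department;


Summing salary within each department:
  Design: 40000 = 40000
  Engineering: 30000 + 100000 = 130000
  Legal: 60000 + 60000 = 120000
  Marketing: 50000 = 50000
  Research: 90000 = 90000
  Sales: 50000 = 50000


6 groups:
Design, 40000
Engineering, 130000
Legal, 120000
Marketing, 50000
Research, 90000
Sales, 50000


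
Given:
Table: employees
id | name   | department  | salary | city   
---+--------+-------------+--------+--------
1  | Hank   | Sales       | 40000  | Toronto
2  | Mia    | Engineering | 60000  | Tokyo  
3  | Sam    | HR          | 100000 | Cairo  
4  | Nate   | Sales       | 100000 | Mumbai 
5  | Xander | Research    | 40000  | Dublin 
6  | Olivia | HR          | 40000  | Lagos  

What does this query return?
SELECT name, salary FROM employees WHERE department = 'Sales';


Filtering: department = 'Sales'
Matching rows: 2

2 rows:
Hank, 40000
Nate, 100000


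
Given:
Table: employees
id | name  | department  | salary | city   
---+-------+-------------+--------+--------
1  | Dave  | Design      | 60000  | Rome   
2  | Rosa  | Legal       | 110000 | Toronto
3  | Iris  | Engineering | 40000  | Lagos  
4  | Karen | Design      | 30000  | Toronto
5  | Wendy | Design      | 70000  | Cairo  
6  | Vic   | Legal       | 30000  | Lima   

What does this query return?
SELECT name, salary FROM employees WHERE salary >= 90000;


Filtering: salary >= 90000
Matching: 1 rows

1 rows:
Rosa, 110000


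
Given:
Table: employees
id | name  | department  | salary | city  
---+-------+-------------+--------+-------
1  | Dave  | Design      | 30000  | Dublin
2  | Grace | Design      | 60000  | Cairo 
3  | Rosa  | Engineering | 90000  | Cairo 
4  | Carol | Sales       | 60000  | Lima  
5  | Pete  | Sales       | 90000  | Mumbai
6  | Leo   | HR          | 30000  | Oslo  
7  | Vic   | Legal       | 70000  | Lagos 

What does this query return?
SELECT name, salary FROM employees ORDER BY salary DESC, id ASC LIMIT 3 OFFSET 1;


Sort by salary DESC (id ASC tiebreak), then skip 1 and take 3
Rows 2 through 4

3 rows:
Pete, 90000
Vic, 70000
Grace, 60000


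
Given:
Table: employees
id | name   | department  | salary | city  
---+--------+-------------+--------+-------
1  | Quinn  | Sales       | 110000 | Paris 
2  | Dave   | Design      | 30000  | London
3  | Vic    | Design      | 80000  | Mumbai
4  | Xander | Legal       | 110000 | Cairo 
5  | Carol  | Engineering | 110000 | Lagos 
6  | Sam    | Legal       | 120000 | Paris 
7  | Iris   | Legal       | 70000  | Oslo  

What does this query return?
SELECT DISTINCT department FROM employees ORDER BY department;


All 'department' values (row order): Sales, Design, Design, Legal, Engineering, Legal, Legal
Removing duplicates leaves 4 unique value(s).

4 values:
Design
Engineering
Legal
Sales


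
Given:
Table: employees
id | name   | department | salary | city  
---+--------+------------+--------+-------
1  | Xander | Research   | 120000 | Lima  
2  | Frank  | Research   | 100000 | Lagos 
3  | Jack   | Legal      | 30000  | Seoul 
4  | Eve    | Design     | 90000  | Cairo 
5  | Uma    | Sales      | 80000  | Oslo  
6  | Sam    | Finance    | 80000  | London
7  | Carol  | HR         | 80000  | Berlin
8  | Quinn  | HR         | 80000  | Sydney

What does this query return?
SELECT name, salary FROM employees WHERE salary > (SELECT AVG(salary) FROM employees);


Subquery: AVG(salary) = 82500.0
Filtering: salary > 82500.0
  Xander (120000) -> MATCH
  Frank (100000) -> MATCH
  Eve (90000) -> MATCH


3 rows:
Xander, 120000
Frank, 100000
Eve, 90000


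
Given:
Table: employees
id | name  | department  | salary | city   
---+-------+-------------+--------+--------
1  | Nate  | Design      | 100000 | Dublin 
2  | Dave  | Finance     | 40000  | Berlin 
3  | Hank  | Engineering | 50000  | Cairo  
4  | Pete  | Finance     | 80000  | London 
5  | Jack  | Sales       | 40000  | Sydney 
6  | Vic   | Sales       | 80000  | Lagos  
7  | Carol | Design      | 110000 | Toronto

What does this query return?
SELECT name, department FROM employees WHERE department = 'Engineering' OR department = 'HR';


Filtering: department = 'Engineering' OR 'HR'
Matching: 1 rows

1 rows:
Hank, Engineering


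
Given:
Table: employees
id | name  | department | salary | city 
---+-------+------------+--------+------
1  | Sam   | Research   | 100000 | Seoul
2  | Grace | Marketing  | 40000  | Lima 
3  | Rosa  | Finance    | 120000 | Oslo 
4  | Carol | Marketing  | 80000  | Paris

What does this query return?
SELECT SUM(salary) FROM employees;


SUM(salary) = 100000 + 40000 + 120000 + 80000 = 340000

340000


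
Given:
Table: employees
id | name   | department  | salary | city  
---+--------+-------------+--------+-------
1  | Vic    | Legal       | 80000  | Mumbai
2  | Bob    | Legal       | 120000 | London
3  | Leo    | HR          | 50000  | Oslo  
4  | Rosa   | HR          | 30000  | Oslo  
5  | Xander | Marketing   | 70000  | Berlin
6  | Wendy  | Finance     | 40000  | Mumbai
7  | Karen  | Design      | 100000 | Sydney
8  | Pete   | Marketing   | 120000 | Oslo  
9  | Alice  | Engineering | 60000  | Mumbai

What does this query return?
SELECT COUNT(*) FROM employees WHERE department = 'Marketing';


Counting rows where department = 'Marketing'
  Xander -> MATCH
  Pete -> MATCH


2


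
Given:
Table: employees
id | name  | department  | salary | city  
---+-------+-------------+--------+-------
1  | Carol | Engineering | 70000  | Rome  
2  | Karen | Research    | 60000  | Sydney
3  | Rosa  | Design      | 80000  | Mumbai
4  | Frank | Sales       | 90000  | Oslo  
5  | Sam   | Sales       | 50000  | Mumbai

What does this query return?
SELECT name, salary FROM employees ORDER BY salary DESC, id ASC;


Sorting by salary DESC, then id ASC for ties

5 rows:
Frank, 90000
Rosa, 80000
Carol, 70000
Karen, 60000
Sam, 50000


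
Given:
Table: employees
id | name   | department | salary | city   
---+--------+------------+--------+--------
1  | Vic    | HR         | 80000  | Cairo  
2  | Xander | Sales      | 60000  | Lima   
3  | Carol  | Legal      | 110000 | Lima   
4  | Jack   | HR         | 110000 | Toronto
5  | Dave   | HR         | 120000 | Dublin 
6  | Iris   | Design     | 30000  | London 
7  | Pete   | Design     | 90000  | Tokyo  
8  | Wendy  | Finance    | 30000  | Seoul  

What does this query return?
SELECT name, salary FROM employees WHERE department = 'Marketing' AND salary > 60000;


Filtering: department = 'Marketing' AND salary > 60000
Matching: 0 rows

Empty result set (0 rows)


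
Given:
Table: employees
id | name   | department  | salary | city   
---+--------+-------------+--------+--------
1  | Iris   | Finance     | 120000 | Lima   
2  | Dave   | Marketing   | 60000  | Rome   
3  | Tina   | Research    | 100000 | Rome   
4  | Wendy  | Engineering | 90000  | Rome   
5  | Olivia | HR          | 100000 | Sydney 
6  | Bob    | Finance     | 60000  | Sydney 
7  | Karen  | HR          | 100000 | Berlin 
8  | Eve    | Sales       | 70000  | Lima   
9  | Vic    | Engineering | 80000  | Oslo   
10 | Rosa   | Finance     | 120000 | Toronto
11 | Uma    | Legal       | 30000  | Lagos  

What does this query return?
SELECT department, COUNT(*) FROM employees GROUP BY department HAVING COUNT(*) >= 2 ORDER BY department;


Groups with count >= 2:
  Engineering: 2 -> PASS
  Finance: 3 -> PASS
  HR: 2 -> PASS
  Legal: 1 -> filtered out
  Marketing: 1 -> filtered out
  Research: 1 -> filtered out
  Sales: 1 -> filtered out


3 groups:
Engineering, 2
Finance, 3
HR, 2


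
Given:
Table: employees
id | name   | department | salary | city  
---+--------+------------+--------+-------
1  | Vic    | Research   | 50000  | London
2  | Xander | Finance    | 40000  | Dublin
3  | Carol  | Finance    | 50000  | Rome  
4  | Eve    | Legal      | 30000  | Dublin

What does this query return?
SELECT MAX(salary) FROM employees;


Salaries: 50000, 40000, 50000, 30000
MAX = 50000

50000


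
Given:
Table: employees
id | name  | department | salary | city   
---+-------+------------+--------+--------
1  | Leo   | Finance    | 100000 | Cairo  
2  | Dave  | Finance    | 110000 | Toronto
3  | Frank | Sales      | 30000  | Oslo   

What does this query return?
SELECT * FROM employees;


SELECT * returns all 3 rows with all columns

3 rows:
1, Leo, Finance, 100000, Cairo
2, Dave, Finance, 110000, Toronto
3, Frank, Sales, 30000, Oslo


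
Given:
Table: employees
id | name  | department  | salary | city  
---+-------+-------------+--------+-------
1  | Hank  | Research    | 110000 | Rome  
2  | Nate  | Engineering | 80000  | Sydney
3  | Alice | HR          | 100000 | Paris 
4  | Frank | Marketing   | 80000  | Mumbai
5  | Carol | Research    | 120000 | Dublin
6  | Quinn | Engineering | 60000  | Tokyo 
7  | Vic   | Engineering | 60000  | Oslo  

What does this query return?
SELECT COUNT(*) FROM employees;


COUNT(*) counts all rows

7


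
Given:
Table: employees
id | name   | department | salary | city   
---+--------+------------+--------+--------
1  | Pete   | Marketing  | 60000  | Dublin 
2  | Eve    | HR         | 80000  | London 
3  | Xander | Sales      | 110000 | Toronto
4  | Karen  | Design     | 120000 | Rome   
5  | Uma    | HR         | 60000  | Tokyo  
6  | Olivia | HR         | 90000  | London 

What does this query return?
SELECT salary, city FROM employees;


Projecting columns: salary, city

6 rows:
60000, Dublin
80000, London
110000, Toronto
120000, Rome
60000, Tokyo
90000, London


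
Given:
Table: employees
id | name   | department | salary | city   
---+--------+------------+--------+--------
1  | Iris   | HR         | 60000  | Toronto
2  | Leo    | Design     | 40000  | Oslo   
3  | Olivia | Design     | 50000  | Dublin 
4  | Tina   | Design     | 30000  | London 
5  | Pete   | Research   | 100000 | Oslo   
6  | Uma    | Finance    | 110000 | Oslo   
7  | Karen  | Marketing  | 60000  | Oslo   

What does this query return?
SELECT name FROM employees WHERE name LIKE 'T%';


LIKE 'T%' matches names starting with 'T'
Matching: 1

1 rows:
Tina


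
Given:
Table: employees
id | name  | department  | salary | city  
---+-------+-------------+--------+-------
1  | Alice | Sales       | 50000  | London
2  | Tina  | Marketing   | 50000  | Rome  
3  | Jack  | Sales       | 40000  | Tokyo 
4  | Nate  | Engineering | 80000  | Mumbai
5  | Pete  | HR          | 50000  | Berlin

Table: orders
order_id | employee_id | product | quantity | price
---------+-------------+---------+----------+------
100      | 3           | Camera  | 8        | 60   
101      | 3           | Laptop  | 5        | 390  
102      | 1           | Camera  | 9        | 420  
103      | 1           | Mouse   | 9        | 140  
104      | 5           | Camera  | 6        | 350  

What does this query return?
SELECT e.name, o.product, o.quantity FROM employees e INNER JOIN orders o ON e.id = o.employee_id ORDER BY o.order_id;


Joining employees.id = orders.employee_id:
  employee Jack (id=3) -> order Camera
  employee Jack (id=3) -> order Laptop
  employee Alice (id=1) -> order Camera
  employee Alice (id=1) -> order Mouse
  employee Pete (id=5) -> order Camera


5 rows:
Jack, Camera, 8
Jack, Laptop, 5
Alice, Camera, 9
Alice, Mouse, 9
Pete, Camera, 6


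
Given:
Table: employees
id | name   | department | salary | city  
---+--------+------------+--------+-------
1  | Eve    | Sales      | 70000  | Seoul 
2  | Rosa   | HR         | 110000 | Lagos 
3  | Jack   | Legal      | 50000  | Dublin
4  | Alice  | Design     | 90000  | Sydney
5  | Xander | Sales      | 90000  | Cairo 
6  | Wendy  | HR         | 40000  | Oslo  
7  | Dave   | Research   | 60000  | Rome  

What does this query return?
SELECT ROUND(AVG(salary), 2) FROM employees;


SUM(salary) = 510000
COUNT = 7
ROUND(AVG, 2) = ROUND(510000 / 7, 2) = 72857.14

72857.14


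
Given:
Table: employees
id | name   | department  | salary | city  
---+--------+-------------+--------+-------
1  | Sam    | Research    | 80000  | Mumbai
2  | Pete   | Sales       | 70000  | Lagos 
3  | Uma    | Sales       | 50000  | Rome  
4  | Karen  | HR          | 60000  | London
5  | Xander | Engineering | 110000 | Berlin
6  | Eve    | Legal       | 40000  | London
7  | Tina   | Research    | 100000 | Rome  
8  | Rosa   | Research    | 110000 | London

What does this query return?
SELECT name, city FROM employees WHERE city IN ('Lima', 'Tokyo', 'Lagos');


Filtering: city IN ('Lima', 'Tokyo', 'Lagos')
Matching: 1 rows

1 rows:
Pete, Lagos


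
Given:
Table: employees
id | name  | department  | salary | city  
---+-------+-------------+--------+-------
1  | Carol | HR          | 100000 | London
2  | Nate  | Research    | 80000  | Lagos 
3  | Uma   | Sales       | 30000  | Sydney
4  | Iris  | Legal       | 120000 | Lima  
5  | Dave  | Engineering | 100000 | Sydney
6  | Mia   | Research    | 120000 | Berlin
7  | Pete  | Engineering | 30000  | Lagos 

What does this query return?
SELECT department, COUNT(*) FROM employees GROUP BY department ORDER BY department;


Assigning each row to its department group:
  Carol -> HR
  Nate -> Research
  Uma -> Sales
  Iris -> Legal
  Dave -> Engineering
  Mia -> Research
  Pete -> Engineering


5 groups:
Engineering, 2
HR, 1
Legal, 1
Research, 2
Sales, 1


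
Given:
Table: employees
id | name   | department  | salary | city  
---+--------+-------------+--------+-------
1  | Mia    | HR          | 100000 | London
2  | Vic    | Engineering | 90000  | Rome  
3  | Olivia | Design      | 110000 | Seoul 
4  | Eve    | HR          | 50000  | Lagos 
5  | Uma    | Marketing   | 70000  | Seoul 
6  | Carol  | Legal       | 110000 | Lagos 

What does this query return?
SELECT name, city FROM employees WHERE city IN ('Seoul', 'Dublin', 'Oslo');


Filtering: city IN ('Seoul', 'Dublin', 'Oslo')
Matching: 2 rows

2 rows:
Olivia, Seoul
Uma, Seoul


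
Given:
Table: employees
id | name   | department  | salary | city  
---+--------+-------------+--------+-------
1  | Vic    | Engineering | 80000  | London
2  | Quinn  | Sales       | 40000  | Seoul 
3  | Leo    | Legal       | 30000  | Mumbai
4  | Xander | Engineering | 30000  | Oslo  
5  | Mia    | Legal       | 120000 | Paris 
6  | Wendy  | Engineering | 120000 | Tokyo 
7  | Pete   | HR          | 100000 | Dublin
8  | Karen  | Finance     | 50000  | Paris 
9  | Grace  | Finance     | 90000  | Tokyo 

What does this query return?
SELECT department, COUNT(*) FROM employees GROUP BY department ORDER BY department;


Assigning each row to its department group:
  Vic -> Engineering
  Quinn -> Sales
  Leo -> Legal
  Xander -> Engineering
  Mia -> Legal
  Wendy -> Engineering
  Pete -> HR
  Karen -> Finance
  Grace -> Finance


5 groups:
Engineering, 3
Finance, 2
HR, 1
Legal, 2
Sales, 1


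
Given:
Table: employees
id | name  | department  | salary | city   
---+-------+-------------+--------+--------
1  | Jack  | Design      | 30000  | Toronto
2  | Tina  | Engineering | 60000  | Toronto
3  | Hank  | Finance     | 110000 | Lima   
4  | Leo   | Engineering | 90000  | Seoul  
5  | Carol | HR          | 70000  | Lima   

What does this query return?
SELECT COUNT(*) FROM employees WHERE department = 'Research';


Counting rows where department = 'Research'


0


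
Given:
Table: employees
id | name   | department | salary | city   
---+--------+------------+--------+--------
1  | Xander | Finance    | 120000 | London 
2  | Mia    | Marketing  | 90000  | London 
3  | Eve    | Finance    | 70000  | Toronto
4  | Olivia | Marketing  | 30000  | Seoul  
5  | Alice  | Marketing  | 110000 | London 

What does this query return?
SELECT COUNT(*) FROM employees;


COUNT(*) counts all rows

5


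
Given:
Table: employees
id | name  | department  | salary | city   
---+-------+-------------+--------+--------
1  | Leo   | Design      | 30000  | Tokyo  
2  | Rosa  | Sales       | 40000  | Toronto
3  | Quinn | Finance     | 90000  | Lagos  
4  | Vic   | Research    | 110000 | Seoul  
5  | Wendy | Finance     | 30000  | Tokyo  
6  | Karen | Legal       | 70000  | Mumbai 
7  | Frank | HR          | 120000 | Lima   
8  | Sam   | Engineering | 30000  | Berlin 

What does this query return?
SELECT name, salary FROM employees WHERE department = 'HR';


Filtering: department = 'HR'
Matching rows: 1

1 rows:
Frank, 120000


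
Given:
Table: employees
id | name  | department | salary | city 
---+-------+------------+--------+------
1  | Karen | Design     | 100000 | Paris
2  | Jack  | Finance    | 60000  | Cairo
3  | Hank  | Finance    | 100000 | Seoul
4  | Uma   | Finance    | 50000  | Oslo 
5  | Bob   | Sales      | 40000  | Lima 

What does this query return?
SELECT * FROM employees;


SELECT * returns all 5 rows with all columns

5 rows:
1, Karen, Design, 100000, Paris
2, Jack, Finance, 60000, Cairo
3, Hank, Finance, 100000, Seoul
4, Uma, Finance, 50000, Oslo
5, Bob, Sales, 40000, Lima


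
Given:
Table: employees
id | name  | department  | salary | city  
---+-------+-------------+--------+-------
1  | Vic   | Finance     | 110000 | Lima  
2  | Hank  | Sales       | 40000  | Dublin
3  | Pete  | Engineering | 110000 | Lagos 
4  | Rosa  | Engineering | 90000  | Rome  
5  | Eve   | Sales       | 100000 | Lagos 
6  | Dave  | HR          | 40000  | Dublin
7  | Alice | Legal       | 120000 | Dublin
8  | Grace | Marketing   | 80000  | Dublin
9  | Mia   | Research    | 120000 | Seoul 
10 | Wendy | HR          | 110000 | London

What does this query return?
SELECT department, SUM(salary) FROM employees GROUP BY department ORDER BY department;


Summing salary within each department:
  Engineering: 110000 + 90000 = 200000
  Finance: 110000 = 110000
  HR: 40000 + 110000 = 150000
  Legal: 120000 = 120000
  Marketing: 80000 = 80000
  Research: 120000 = 120000
  Sales: 40000 + 100000 = 140000


7 groups:
Engineering, 200000
Finance, 110000
HR, 150000
Legal, 120000
Marketing, 80000
Research, 120000
Sales, 140000


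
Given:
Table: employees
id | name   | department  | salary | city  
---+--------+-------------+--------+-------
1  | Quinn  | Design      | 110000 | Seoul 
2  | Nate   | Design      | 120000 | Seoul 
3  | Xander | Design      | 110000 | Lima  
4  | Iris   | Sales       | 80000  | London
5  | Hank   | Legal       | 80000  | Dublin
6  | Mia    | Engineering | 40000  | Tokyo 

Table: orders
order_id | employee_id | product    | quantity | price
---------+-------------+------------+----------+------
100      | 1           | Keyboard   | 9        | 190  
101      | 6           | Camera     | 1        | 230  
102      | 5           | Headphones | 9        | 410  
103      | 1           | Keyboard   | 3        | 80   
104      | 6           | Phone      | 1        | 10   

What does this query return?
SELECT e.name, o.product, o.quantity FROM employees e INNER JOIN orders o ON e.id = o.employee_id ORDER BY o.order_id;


Joining employees.id = orders.employee_id:
  employee Quinn (id=1) -> order Keyboard
  employee Mia (id=6) -> order Camera
  employee Hank (id=5) -> order Headphones
  employee Quinn (id=1) -> order Keyboard
  employee Mia (id=6) -> order Phone


5 rows:
Quinn, Keyboard, 9
Mia, Camera, 1
Hank, Headphones, 9
Quinn, Keyboard, 3
Mia, Phone, 1


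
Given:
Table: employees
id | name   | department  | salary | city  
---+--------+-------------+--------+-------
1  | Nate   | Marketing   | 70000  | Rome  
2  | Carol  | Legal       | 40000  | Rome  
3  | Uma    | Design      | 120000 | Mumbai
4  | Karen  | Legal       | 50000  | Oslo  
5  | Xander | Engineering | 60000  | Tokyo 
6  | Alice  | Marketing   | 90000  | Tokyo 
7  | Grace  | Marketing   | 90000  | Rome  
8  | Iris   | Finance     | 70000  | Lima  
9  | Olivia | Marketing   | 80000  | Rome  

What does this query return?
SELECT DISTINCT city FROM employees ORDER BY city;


All 'city' values (row order): Rome, Rome, Mumbai, Oslo, Tokyo, Tokyo, Rome, Lima, Rome
Removing duplicates leaves 5 unique value(s).

5 values:
Lima
Mumbai
Oslo
Rome
Tokyo


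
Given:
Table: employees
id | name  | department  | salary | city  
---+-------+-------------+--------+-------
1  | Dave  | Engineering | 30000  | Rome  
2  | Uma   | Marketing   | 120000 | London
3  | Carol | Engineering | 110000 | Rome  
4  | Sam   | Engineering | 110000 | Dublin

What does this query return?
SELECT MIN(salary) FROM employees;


Salaries: 30000, 120000, 110000, 110000
MIN = 30000

30000


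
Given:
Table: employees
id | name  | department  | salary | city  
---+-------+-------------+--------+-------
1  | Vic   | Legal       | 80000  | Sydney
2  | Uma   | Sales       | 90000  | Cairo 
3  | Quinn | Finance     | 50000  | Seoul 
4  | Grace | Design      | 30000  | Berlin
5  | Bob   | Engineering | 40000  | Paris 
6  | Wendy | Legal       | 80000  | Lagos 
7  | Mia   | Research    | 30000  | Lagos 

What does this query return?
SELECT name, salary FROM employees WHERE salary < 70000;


Filtering: salary < 70000
Matching: 4 rows

4 rows:
Quinn, 50000
Grace, 30000
Bob, 40000
Mia, 30000


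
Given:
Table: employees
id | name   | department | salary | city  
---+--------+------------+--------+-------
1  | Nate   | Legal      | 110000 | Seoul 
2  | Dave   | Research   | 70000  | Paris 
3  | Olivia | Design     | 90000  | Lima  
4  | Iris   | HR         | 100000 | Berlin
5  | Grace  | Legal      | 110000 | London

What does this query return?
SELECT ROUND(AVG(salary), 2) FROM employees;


SUM(salary) = 480000
COUNT = 5
ROUND(AVG, 2) = ROUND(480000 / 5, 2) = 96000.0

96000.0


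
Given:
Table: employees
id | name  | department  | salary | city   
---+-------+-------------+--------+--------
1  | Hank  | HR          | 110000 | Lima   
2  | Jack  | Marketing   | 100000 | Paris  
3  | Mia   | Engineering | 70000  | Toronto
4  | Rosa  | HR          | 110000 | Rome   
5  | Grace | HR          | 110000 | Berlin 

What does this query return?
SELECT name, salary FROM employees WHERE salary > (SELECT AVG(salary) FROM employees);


Subquery: AVG(salary) = 100000.0
Filtering: salary > 100000.0
  Hank (110000) -> MATCH
  Rosa (110000) -> MATCH
  Grace (110000) -> MATCH


3 rows:
Hank, 110000
Rosa, 110000
Grace, 110000


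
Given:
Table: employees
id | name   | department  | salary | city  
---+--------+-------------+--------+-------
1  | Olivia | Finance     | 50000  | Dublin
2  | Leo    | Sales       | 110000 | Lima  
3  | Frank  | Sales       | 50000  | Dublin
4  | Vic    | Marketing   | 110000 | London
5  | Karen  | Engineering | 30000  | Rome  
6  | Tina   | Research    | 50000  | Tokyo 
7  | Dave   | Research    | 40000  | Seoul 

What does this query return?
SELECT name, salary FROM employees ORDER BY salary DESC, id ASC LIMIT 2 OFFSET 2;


Sort by salary DESC (id ASC tiebreak), then skip 2 and take 2
Rows 3 through 4

2 rows:
Olivia, 50000
Frank, 50000


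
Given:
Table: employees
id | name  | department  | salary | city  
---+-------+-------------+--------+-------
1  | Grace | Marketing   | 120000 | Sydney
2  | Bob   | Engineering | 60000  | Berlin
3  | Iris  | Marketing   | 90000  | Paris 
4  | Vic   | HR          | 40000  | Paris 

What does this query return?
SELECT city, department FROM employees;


Projecting columns: city, department

4 rows:
Sydney, Marketing
Berlin, Engineering
Paris, Marketing
Paris, HR


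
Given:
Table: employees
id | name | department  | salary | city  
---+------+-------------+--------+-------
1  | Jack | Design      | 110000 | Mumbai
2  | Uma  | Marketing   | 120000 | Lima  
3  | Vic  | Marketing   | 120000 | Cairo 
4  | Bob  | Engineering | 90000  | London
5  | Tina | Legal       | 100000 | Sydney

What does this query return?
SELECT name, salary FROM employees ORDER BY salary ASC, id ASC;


Sorting by salary ASC, then id ASC for ties

5 rows:
Bob, 90000
Tina, 100000
Jack, 110000
Uma, 120000
Vic, 120000


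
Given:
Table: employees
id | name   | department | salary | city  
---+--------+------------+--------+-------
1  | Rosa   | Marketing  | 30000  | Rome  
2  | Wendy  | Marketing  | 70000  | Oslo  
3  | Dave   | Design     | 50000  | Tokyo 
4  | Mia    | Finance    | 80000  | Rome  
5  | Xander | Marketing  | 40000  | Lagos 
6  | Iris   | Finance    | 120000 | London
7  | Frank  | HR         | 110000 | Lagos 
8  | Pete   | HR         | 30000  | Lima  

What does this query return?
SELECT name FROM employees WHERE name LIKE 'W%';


LIKE 'W%' matches names starting with 'W'
Matching: 1

1 rows:
Wendy


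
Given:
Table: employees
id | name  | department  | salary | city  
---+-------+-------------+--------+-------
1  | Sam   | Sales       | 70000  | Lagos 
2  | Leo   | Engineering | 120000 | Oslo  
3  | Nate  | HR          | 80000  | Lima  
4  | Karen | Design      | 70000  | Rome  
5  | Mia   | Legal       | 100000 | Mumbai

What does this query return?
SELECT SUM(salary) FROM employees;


SUM(salary) = 70000 + 120000 + 80000 + 70000 + 100000 = 440000

440000


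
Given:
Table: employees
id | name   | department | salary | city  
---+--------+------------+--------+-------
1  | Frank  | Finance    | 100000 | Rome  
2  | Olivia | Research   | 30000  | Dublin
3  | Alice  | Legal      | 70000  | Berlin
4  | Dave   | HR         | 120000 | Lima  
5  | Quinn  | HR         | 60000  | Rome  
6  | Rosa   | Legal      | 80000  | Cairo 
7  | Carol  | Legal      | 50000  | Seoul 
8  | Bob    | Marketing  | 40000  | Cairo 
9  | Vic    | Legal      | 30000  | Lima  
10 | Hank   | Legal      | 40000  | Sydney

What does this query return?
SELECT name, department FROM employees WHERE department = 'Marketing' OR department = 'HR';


Filtering: department = 'Marketing' OR 'HR'
Matching: 3 rows

3 rows:
Dave, HR
Quinn, HR
Bob, Marketing


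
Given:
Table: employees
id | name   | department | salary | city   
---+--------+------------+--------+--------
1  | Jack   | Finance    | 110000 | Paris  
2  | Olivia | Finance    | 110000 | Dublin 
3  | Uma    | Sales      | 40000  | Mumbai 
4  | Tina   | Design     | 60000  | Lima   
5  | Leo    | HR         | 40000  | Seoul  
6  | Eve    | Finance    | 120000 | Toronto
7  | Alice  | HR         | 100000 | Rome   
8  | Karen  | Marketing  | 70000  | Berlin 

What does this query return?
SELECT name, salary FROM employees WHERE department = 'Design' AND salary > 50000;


Filtering: department = 'Design' AND salary > 50000
Matching: 1 rows

1 rows:
Tina, 60000


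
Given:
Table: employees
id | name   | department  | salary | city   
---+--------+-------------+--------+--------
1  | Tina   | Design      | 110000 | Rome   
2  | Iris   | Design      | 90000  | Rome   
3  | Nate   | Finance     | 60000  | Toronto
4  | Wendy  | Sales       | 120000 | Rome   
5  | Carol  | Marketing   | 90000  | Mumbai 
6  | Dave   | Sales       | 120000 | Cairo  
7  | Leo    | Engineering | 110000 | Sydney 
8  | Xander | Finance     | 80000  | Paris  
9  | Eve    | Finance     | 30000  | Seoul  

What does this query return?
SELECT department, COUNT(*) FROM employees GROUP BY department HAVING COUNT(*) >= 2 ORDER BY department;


Groups with count >= 2:
  Design: 2 -> PASS
  Finance: 3 -> PASS
  Sales: 2 -> PASS
  Engineering: 1 -> filtered out
  Marketing: 1 -> filtered out


3 groups:
Design, 2
Finance, 3
Sales, 2


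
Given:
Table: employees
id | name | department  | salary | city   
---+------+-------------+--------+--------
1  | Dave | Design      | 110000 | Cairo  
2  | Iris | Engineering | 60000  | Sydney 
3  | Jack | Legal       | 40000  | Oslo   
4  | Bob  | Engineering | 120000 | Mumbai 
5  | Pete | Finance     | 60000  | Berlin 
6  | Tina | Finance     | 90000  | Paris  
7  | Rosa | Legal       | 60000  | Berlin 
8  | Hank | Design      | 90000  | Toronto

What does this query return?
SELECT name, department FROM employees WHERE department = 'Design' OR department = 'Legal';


Filtering: department = 'Design' OR 'Legal'
Matching: 4 rows

4 rows:
Dave, Design
Jack, Legal
Rosa, Legal
Hank, Design


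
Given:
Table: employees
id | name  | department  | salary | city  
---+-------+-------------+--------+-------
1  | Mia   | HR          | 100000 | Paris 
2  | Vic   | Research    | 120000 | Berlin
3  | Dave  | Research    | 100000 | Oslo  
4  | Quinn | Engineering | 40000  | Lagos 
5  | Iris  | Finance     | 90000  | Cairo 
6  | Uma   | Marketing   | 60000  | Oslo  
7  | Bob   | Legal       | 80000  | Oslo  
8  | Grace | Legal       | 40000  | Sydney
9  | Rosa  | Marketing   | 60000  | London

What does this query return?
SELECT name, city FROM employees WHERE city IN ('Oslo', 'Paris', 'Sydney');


Filtering: city IN ('Oslo', 'Paris', 'Sydney')
Matching: 5 rows

5 rows:
Mia, Paris
Dave, Oslo
Uma, Oslo
Bob, Oslo
Grace, Sydney


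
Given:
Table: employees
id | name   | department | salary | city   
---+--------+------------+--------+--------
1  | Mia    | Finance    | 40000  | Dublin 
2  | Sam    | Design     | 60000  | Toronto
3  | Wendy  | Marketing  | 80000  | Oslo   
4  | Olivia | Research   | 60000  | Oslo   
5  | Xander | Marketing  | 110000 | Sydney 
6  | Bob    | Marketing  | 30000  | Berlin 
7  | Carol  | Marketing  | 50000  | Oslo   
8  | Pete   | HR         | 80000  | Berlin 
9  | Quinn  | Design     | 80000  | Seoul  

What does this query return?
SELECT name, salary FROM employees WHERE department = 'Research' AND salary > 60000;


Filtering: department = 'Research' AND salary > 60000
Matching: 0 rows

Empty result set (0 rows)


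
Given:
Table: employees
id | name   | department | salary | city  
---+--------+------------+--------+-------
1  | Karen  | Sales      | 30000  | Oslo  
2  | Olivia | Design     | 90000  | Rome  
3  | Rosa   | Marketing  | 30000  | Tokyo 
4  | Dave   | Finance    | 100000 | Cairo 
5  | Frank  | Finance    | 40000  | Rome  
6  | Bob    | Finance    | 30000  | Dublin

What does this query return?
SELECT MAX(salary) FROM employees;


Salaries: 30000, 90000, 30000, 100000, 40000, 30000
MAX = 100000

100000


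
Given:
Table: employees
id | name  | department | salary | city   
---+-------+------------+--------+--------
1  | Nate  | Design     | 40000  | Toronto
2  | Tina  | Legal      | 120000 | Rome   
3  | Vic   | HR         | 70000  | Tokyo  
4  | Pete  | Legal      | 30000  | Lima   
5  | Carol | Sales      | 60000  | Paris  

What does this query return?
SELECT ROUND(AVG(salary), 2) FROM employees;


SUM(salary) = 320000
COUNT = 5
ROUND(AVG, 2) = ROUND(320000 / 5, 2) = 64000.0

64000.0


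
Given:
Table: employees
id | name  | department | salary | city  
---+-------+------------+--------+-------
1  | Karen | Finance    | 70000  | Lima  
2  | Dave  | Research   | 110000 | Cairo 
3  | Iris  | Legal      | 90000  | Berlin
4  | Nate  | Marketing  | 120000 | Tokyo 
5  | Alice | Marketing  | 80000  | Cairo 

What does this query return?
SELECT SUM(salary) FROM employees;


SUM(salary) = 70000 + 110000 + 90000 + 120000 + 80000 = 470000

470000


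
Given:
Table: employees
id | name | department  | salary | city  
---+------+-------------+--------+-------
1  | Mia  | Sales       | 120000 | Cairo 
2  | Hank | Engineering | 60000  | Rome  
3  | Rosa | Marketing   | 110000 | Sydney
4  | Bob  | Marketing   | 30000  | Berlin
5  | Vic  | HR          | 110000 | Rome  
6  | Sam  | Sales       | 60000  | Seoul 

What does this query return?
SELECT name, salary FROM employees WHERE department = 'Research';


Filtering: department = 'Research'
Matching rows: 0

Empty result set (0 rows)


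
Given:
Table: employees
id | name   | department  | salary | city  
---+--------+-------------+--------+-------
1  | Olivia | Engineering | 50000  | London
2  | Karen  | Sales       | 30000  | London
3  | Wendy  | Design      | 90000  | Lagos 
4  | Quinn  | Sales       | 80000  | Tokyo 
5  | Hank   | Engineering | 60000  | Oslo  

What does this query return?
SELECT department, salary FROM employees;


Projecting columns: department, salary

5 rows:
Engineering, 50000
Sales, 30000
Design, 90000
Sales, 80000
Engineering, 60000


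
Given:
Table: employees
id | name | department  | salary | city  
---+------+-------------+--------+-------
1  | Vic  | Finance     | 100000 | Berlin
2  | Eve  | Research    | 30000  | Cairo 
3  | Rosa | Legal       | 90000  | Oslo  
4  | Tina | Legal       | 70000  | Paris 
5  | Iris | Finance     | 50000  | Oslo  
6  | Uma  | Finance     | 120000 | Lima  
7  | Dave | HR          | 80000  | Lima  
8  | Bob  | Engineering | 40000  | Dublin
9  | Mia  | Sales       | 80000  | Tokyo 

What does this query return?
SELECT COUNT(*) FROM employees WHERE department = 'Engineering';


Counting rows where department = 'Engineering'
  Bob -> MATCH


1


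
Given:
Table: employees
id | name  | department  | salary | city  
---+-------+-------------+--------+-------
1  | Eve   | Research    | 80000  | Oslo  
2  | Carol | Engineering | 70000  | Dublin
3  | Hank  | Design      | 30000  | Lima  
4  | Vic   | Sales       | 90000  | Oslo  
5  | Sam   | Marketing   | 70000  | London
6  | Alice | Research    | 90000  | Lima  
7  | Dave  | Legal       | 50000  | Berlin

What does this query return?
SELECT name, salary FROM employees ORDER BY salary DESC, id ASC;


Sorting by salary DESC, then id ASC for ties

7 rows:
Vic, 90000
Alice, 90000
Eve, 80000
Carol, 70000
Sam, 70000
Dave, 50000
Hank, 30000


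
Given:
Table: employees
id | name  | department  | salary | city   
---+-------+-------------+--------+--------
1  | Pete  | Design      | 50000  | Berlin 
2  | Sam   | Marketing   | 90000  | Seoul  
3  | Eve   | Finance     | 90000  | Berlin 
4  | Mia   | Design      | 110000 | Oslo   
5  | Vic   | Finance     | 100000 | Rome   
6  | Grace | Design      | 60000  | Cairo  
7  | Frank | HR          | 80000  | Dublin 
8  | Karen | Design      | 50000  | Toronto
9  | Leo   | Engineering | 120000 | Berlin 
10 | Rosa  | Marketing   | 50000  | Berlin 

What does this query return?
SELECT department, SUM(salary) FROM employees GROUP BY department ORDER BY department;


Summing salary within each department:
  Design: 50000 + 110000 + 60000 + 50000 = 270000
  Engineering: 120000 = 120000
  Finance: 90000 + 100000 = 190000
  HR: 80000 = 80000
  Marketing: 90000 + 50000 = 140000


5 groups:
Design, 270000
Engineering, 120000
Finance, 190000
HR, 80000
Marketing, 140000


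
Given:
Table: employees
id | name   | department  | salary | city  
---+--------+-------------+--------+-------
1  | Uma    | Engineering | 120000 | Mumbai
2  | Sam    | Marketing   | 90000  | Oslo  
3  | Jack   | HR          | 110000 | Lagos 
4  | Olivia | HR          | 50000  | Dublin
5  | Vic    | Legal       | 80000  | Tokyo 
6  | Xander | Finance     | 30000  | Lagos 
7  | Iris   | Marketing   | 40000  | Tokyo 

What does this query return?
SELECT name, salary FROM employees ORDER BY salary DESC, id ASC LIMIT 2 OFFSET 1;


Sort by salary DESC (id ASC tiebreak), then skip 1 and take 2
Rows 2 through 3

2 rows:
Jack, 110000
Sam, 90000


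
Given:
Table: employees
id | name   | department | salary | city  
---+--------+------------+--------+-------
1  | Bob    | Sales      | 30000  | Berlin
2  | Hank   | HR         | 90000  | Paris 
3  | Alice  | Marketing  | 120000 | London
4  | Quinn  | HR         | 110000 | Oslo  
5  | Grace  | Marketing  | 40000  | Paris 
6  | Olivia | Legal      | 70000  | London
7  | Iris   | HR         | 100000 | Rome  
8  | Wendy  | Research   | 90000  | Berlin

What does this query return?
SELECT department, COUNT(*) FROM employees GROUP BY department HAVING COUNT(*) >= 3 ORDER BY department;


Groups with count >= 3:
  HR: 3 -> PASS
  Legal: 1 -> filtered out
  Marketing: 2 -> filtered out
  Research: 1 -> filtered out
  Sales: 1 -> filtered out


1 groups:
HR, 3


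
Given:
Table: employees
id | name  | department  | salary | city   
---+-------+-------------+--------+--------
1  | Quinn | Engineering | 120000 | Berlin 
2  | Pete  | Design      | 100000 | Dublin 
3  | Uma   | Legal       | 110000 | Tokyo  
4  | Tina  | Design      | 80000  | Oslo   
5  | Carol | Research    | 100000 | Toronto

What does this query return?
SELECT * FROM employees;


SELECT * returns all 5 rows with all columns

5 rows:
1, Quinn, Engineering, 120000, Berlin
2, Pete, Design, 100000, Dublin
3, Uma, Legal, 110000, Tokyo
4, Tina, Design, 80000, Oslo
5, Carol, Research, 100000, Toronto


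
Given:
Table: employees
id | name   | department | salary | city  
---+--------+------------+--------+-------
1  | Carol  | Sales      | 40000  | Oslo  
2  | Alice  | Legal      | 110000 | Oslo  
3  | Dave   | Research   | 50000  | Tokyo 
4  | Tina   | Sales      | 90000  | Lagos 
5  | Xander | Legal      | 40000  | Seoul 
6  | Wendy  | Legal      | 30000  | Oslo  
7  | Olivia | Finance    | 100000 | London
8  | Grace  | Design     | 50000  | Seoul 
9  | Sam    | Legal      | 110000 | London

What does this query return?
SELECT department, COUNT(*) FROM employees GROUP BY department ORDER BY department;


Assigning each row to its department group:
  Carol -> Sales
  Alice -> Legal
  Dave -> Research
  Tina -> Sales
  Xander -> Legal
  Wendy -> Legal
  Olivia -> Finance
  Grace -> Design
  Sam -> Legal


5 groups:
Design, 1
Finance, 1
Legal, 4
Research, 1
Sales, 2


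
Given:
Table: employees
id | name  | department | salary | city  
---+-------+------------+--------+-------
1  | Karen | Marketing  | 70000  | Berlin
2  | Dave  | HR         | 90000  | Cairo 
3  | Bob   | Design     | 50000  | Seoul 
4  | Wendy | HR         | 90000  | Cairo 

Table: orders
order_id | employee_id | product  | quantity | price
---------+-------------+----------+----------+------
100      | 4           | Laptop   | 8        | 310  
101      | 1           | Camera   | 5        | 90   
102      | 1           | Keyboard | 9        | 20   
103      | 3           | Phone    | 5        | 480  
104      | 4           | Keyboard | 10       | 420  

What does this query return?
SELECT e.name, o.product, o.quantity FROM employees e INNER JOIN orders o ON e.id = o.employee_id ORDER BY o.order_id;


Joining employees.id = orders.employee_id:
  employee Wendy (id=4) -> order Laptop
  employee Karen (id=1) -> order Camera
  employee Karen (id=1) -> order Keyboard
  employee Bob (id=3) -> order Phone
  employee Wendy (id=4) -> order Keyboard


5 rows:
Wendy, Laptop, 8
Karen, Camera, 5
Karen, Keyboard, 9
Bob, Phone, 5
Wendy, Keyboard, 10


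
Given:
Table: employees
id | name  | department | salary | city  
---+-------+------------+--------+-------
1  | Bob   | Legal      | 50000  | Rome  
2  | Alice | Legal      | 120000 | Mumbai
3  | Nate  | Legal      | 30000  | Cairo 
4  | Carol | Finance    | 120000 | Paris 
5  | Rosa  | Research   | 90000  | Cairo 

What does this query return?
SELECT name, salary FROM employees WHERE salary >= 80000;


Filtering: salary >= 80000
Matching: 3 rows

3 rows:
Alice, 120000
Carol, 120000
Rosa, 90000
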